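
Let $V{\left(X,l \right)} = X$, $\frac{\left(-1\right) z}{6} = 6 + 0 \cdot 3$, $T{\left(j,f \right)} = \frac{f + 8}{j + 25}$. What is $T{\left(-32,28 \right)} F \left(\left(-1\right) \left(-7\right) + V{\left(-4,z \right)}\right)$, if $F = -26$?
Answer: $\frac{2808}{7} \approx 401.14$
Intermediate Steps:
$T{\left(j,f \right)} = \frac{8 + f}{25 + j}$
$z = -36$ ($z = - 6 \left(6 + 0 \cdot 3\right) = - 6 \left(6 + 0\right) = \left(-6\right) 6 = -36$)
$T{\left(-32,28 \right)} F \left(\left(-1\right) \left(-7\right) + V{\left(-4,z \right)}\right) = \frac{8 + 28}{25 - 32} \left(- 26 \left(\left(-1\right) \left(-7\right) - 4\right)\right) = \frac{1}{-7} \cdot 36 \left(- 26 \left(7 - 4\right)\right) = \left(- \frac{1}{7}\right) 36 \left(\left(-26\right) 3\right) = \left(- \frac{36}{7}\right) \left(-78\right) = \frac{2808}{7}$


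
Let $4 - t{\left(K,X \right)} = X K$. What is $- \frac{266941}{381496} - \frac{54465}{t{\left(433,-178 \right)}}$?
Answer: $- \frac{20676729019}{14702474344} \approx -1.4063$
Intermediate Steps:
$t{\left(K,X \right)} = 4 - K X$ ($t{\left(K,X \right)} = 4 - X K = 4 - K X$)
$- \frac{266941}{381496} - \frac{54465}{t{\left(433,-178 \right)}} = - \frac{266941}{381496} - \frac{54465}{4 - 433 \left(-178\right)} = \left(-266941\right) \frac{1}{381496} - \frac{54465}{4 + 77074} = - \frac{266941}{381496} - \frac{54465}{77078} = - \frac{20676729019}{14702474344}$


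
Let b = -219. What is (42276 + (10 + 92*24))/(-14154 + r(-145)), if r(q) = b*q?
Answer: 44494/17601 ≈ 2.5279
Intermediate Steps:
r(q) = -219*q
(42276 + (10 + 92*24))/(-14154 + r(-145)) = (42276 + (10 + 92*24))/(-14154 - 219*(-145)) = (42276 + (10 + 2208))/(-14154 + 31755) = (42276 + 2218)/17601 = 44494*(1/17601) = 44494/17601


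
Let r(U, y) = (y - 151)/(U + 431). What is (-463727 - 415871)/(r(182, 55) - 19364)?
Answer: 269596787/5935114 ≈ 45.424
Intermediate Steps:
r(U, y) = (-151 + y)/(431 + U)
(-463727 - 415871)/(r(182, 55) - 19364) = (-463727 - 415871)/((-151 + 55)/(431 + 182) - 19364) = -879598/(-96/613 - 19364) = -879598/(-11870228/613) = -879598*(-613/11870228) = 269596787/5935114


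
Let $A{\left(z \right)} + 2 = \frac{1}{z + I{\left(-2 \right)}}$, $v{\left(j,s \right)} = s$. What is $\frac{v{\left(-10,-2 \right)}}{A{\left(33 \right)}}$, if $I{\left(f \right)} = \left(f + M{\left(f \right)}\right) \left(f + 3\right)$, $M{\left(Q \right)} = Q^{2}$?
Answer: $\frac{70}{69} \approx 1.0145$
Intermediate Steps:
$I{\left(f \right)} = \left(3 + f\right) \left(f + f^{2}\right)$ ($I{\left(f \right)} = \left(f + f^{2}\right) \left(f + 3\right) = \left(f + f^{2}\right) \left(3 + f\right) = \left(3 + f\right) \left(f + f^{2}\right)$)
$A{\left(z \right)} = -2 + \frac{1}{2 + z}$ ($A{\left(z \right)} = -2 + \frac{1}{z - 2 \left(3 + \left(-2\right)^{2} + 4 \left(-2\right)\right)} = -2 + \frac{1}{z - 2 \left(3 + 4 - 8\right)} = -2 + \frac{1}{z - -2} = -2 + \frac{1}{z + 2} = -2 + \frac{1}{2 + z}$)
$\frac{v{\left(-10,-2 \right)}}{A{\left(33 \right)}} = - \frac{2}{\frac{1}{2 + 33} \left(-3 - 66\right)} = - \frac{2}{\frac{1}{35} \left(-3 - 66\right)} = - \frac{2}{\frac{1}{35} \left(-69\right)} = - \frac{2}{- \frac{69}{35}} = \left(-2\right) \left(- \frac{35}{69}\right) = \frac{70}{69}$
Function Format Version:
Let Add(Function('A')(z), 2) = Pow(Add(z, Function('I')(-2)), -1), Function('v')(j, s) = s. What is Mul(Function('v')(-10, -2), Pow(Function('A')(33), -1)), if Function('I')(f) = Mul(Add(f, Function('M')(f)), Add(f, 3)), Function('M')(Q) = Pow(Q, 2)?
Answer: Rational(70, 69) ≈ 1.0145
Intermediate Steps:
Function('I')(f) = Mul(Add(3, f), Add(f, Pow(f, 2))) (Function('I')(f) = Mul(Add(f, Pow(f, 2)), Add(f, 3)) = Mul(Add(f, Pow(f, 2)), Add(3, f)) = Mul(Add(3, f), Add(f, Pow(f, 2))))
Function('A')(z) = Add(-2, Pow(Add(2, z), -1)) (Function('A')(z) = Add(-2, Pow(Add(z, Mul(-2, Add(3, Pow(-2, 2), Mul(4, -2)))), -1)) = Add(-2, Pow(Add(z, Mul(-2, Add(3, 4, -8))), -1)) = Add(-2, Pow(Add(z, Mul(-2, -1)), -1)) = Add(-2, Pow(Add(z, 2), -1)) = Add(-2, Pow(Add(2, z), -1)))
Mul(Function('v')(-10, -2), Pow(Function('A')(33), -1)) = Mul(-2, Pow(Mul(Pow(Add(2, 33), -1), Add(-3, Mul(-2, 33))), -1)) = Mul(-2, Pow(Mul(Pow(35, -1), Add(-3, -66)), -1)) = Mul(-2, Pow(Mul(Rational(1, 35), -69), -1)) = Mul(-2, Pow(Rational(-69, 35), -1)) = Mul(-2, Rational(-35, 69)) = Rational(70, 69)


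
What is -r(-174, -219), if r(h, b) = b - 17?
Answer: 236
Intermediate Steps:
r(h, b) = -17 + b
-r(-174, -219) = -(-17 - 219) = -1*(-236) = 236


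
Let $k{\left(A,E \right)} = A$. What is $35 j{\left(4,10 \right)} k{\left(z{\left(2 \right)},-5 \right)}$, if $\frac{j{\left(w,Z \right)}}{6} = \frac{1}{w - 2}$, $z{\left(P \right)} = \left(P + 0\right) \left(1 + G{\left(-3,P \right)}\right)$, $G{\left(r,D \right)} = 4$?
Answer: $1050$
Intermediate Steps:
$z{\left(P \right)} = 5 P$ ($z{\left(P \right)} = \left(P + 0\right) \left(1 + 4\right) = P 5 = 5 P$)
$j{\left(w,Z \right)} = \frac{6}{-2 + w}$ ($j{\left(w,Z \right)} = \frac{6}{w - 2} = \frac{6}{-2 + w}$)
$35 j{\left(4,10 \right)} k{\left(z{\left(2 \right)},-5 \right)} = 35 \frac{6}{-2 + 4} \cdot 5 \cdot 2 = 35 \cdot \frac{6}{2} \cdot 10 = 35 \cdot 6 \cdot \frac{1}{2} \cdot 10 = 35 \cdot 3 \cdot 10 = 105 \cdot 10 = 1050$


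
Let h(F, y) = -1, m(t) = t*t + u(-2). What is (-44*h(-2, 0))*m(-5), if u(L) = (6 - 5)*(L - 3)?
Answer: 880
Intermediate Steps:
u(L) = -3 + L (u(L) = 1*(-3 + L) = -3 + L)
m(t) = -5 + t**2 (m(t) = t*t + (-3 - 2) = t**2 - 5 = -5 + t**2)
(-44*h(-2, 0))*m(-5) = (-44*(-1))*(-5 + (-5)**2) = 44*(-5 + 25) = 44*20 = 880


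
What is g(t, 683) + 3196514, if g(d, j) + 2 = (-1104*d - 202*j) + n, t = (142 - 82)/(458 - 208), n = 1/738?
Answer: 56425285213/18450 ≈ 3.0583e+6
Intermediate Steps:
n = 1/738 ≈ 0.0013550
t = 6/25 (t = 60/250 = 60*(1/250) = 6/25 ≈ 0.24000)
g(d, j) = -1475/738 - 1104*d - 202*j (g(d, j) = -2 + ((-1104*d - 202*j) + 1/738) = -2 + (1/738 - 1104*d - 202*j) = -1475/738 - 1104*d - 202*j)
g(t, 683) + 3196514 = (-1475/738 - 1104*6/25 - 202*683) + 3196514 = (-1475/738 - 6624/25 - 137966) + 3196514 = -2550398087/18450 + 3196514 = 56425285213/18450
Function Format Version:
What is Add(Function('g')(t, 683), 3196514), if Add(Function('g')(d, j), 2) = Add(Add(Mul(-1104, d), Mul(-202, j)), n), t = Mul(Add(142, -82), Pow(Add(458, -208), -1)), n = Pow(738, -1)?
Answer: Rational(56425285213, 18450) ≈ 3.0583e+6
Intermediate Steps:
n = Rational(1, 738) ≈ 0.0013550
t = Rational(6, 25) (t = Mul(60, Pow(250, -1)) = Mul(60, Rational(1, 250)) = Rational(6, 25) ≈ 0.24000)
Function('g')(d, j) = Add(Rational(-1475, 738), Mul(-1104, d), Mul(-202, j)) (Function('g')(d, j) = Add(-2, Add(Add(Mul(-1104, d), Mul(-202, j)), Rational(1, 738))) = Add(-2, Add(Rational(1, 738), Mul(-1104, d), Mul(-202, j))) = Add(Rational(-1475, 738), Mul(-1104, d), Mul(-202, j)))
Add(Function('g')(t, 683), 3196514) = Add(Add(Rational(-1475, 738), Mul(-1104, Rational(6, 25)), Mul(-202, 683)), 3196514) = Add(Add(Rational(-1475, 738), Rational(-6624, 25), -137966), 3196514) = Add(Rational(-2550398087, 18450), 3196514) = Rational(56425285213, 18450)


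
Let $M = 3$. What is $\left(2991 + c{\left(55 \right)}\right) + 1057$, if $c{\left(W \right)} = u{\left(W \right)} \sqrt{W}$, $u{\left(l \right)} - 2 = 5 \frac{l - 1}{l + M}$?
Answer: $4048 + \frac{193 \sqrt{55}}{29} \approx 4097.4$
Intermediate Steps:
$u{\left(l \right)} = 2 + \frac{5 \left(-1 + l\right)}{3 + l}$ ($u{\left(l \right)} = 2 + 5 \frac{l - 1}{l + 3} = 2 + 5 \frac{-1 + l}{3 + l} = 2 + \frac{5 \left(-1 + l\right)}{3 + l}$)
$c{\left(W \right)} = \frac{\sqrt{W} \left(1 + 7 W\right)}{3 + W}$ ($c{\left(W \right)} = \frac{1 + 7 W}{3 + W} \sqrt{W} = \frac{\sqrt{W} \left(1 + 7 W\right)}{3 + W}$)
$\left(2991 + c{\left(55 \right)}\right) + 1057 = \left(2991 + \frac{\sqrt{55} \left(1 + 7 \cdot 55\right)}{3 + 55}\right) + 1057 = \left(2991 + \frac{\sqrt{55} \left(1 + 385\right)}{58}\right) + 1057 = \left(2991 + \sqrt{55} \cdot \frac{1}{58} \cdot 386\right) + 1057 = \left(2991 + \frac{193 \sqrt{55}}{29}\right) + 1057 = 4048 + \frac{193 \sqrt{55}}{29}$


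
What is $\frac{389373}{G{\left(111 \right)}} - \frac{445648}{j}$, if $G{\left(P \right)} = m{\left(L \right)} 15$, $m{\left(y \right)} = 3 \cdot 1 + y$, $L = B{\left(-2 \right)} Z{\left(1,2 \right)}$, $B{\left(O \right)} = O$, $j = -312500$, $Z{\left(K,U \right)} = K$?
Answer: $\frac{2028095787}{78125} \approx 25960.0$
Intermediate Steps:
$L = -2$ ($L = \left(-2\right) 1 = -2$)
$m{\left(y \right)} = 3 + y$
$G{\left(P \right)} = 15$ ($G{\left(P \right)} = \left(3 - 2\right) 15 = 1 \cdot 15 = 15$)
$\frac{389373}{G{\left(111 \right)}} - \frac{445648}{j} = \frac{389373}{15} - \frac{445648}{-312500} = 389373 \cdot \frac{1}{15} - - \frac{111412}{78125} = \frac{129791}{5} + \frac{111412}{78125} = \frac{2028095787}{78125}$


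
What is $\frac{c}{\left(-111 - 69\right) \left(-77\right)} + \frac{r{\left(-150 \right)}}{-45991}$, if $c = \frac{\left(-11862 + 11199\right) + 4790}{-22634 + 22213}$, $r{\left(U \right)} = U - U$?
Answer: $- \frac{4127}{5835060} \approx -0.00070728$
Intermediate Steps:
$r{\left(U \right)} = 0$
$c = - \frac{4127}{421}$ ($c = \frac{-663 + 4790}{-421} = 4127 \left(- \frac{1}{421}\right) = - \frac{4127}{421} \approx -9.8029$)
$\frac{c}{\left(-111 - 69\right) \left(-77\right)} + \frac{r{\left(-150 \right)}}{-45991} = - \frac{4127}{421 \left(-111 - 69\right) \left(-77\right)} + \frac{0}{-45991} = - \frac{4127}{421 \left(\left(-180\right) \left(-77\right)\right)} + 0 \left(- \frac{1}{45991}\right) = - \frac{4127}{421 \cdot 13860} + 0 = \left(- \frac{4127}{421}\right) \frac{1}{13860} + 0 = - \frac{4127}{5835060} + 0 = - \frac{4127}{5835060}$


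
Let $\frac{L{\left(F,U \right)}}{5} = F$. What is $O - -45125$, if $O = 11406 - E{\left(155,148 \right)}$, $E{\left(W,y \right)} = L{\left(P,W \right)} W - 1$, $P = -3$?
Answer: $58857$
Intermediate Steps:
$L{\left(F,U \right)} = 5 F$
$E{\left(W,y \right)} = -1 - 15 W$ ($E{\left(W,y \right)} = 5 \left(-3\right) W - 1 = - 15 W - 1 = -1 - 15 W$)
$O = 13732$ ($O = 11406 - \left(-1 - 2325\right) = 11406 - -2326 = 11406 + 2326 = 13732$)
$O - -45125 = 13732 - -45125 = 13732 + 45125 = 58857$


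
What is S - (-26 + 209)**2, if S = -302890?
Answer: -336379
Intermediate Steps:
S - (-26 + 209)**2 = -302890 - (-26 + 209)**2 = -302890 - 1*183**2 = -302890 - 1*33489 = -302890 - 33489 = -336379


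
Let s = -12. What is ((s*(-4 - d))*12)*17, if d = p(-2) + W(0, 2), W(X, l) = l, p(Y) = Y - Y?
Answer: 14688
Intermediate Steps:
p(Y) = 0
d = 2 (d = 0 + 2 = 2)
((s*(-4 - d))*12)*17 = (-12*(-4 - 1*2)*12)*17 = (-12*(-4 - 2)*12)*17 = (-12*(-6)*12)*17 = (72*12)*17 = 864*17 = 14688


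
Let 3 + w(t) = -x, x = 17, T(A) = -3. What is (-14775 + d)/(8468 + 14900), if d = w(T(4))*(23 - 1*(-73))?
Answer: -16695/23368 ≈ -0.71444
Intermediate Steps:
w(t) = -20 (w(t) = -3 - 1*17 = -3 - 17 = -20)
d = -1920 (d = -20*(23 - 1*(-73)) = -20*(23 + 73) = -20*96 = -1920)
(-14775 + d)/(8468 + 14900) = (-14775 - 1920)/(8468 + 14900) = -16695/23368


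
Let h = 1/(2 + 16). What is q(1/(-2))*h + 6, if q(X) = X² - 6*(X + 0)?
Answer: 445/72 ≈ 6.1806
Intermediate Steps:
h = 1/18 ≈ 0.055556
q(X) = X² - 6*X
q(1/(-2))*h + 6 = ((-6 + 1/(-2))/(-2))*(1/18) + 6 = -(-6 - ½)/2*(1/18) + 6 = -½*(-13/2)*(1/18) + 6 = (13/4)*(1/18) + 6 = 13/72 + 6 = 445/72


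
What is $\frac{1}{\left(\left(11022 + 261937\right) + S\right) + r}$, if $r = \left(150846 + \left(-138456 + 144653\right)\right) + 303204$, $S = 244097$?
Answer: $\frac{1}{977303} \approx 1.0232 \cdot 10^{-6}$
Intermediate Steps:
$r = 460247$ ($r = \left(150846 + 6197\right) + 303204 = 157043 + 303204 = 460247$)
$\frac{1}{\left(\left(11022 + 261937\right) + S\right) + r} = \frac{1}{\left(\left(11022 + 261937\right) + 244097\right) + 460247} = \frac{1}{\left(272959 + 244097\right) + 460247} = \frac{1}{517056 + 460247} = \frac{1}{977303}$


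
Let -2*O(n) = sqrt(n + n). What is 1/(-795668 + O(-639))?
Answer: -1591336/1266175133087 + 3*I*sqrt(142)/1266175133087 ≈ -1.2568e-6 + 2.8234e-11*I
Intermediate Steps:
O(n) = -sqrt(2)*sqrt(n)/2 (O(n) = -sqrt(n + n)/2 = -sqrt(2)*sqrt(n)/2)
1/(-795668 + O(-639)) = 1/(-795668 - sqrt(2)*sqrt(-639)/2) = 1/(-795668 - sqrt(2)*3*I*sqrt(71)/2) = 1/(-795668 - 3*I*sqrt(142)/2)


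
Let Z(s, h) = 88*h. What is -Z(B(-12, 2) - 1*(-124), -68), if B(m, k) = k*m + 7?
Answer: 5984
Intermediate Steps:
B(m, k) = 7 + k*m
-Z(B(-12, 2) - 1*(-124), -68) = -88*(-68) = -1*(-5984) = 5984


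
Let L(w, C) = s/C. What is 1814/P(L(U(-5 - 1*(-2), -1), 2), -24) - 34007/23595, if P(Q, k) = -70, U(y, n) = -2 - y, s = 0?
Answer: -4518182/165165 ≈ -27.356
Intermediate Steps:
L(w, C) = 0 (L(w, C) = 0/C = 0)
1814/P(L(U(-5 - 1*(-2), -1), 2), -24) - 34007/23595 = 1814/(-70) - 34007/23595 = 1814*(-1/70) - 34007*1/23595 = -907/35 - 34007/23595 = -4518182/165165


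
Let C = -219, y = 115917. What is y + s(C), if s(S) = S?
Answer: 115698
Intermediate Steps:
y + s(C) = 115917 - 219 = 115698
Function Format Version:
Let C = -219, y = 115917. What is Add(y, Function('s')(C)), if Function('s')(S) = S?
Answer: 115698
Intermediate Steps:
Add(y, Function('s')(C)) = Add(115917, -219) = 115698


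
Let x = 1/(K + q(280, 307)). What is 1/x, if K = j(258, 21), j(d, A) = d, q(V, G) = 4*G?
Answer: 1486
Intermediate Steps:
K = 258
x = 1/1486 (x = 1/(258 + 4*307) = 1/(258 + 1228) = 1/1486 ≈ 0.00067295)
1/x = 1/(1/1486) = 1486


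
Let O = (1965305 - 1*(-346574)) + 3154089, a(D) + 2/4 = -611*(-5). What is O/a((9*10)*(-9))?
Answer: 10931936/6109 ≈ 1789.5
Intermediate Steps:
a(D) = 6109/2 (a(D) = -1/2 - 611*(-5) = -1/2 + 3055 = 6109/2)
O = 5465968 (O = (1965305 + 346574) + 3154089 = 2311879 + 3154089 = 5465968)
O/a((9*10)*(-9)) = 5465968/(6109/2) = 5465968*(2/6109) = 10931936/6109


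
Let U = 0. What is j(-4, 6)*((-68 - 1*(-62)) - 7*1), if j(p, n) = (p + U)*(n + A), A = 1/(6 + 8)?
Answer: 2210/7 ≈ 315.71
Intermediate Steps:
A = 1/14 ≈ 0.071429
j(p, n) = p*(1/14 + n) (j(p, n) = (p + 0)*(n + 1/14) = p*(1/14 + n))
j(-4, 6)*((-68 - 1*(-62)) - 7*1) = (-4*(1/14 + 6))*((-68 - 1*(-62)) - 7*1) = (-4*85/14)*((-68 + 62) - 7) = -170*(-6 - 7)/7 = -170/7*(-13) = 2210/7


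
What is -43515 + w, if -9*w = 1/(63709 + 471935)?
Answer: -209776937941/4820796 ≈ -43515.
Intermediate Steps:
w = -1/4820796 (w = -1/(9*(63709 + 471935)) = -1/9/535644 = -1/9*1/535644 = -1/4820796 ≈ -2.0743e-7)
-43515 + w = -43515 - 1/4820796 = -209776937941/4820796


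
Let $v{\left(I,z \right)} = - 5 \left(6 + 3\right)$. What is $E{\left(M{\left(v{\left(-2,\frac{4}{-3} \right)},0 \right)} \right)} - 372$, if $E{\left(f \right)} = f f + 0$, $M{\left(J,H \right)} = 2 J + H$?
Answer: $7728$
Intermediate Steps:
$v{\left(I,z \right)} = -45$ ($v{\left(I,z \right)} = \left(-5\right) 9 = -45$)
$M{\left(J,H \right)} = H + 2 J$
$E{\left(f \right)} = f^{2}$ ($E{\left(f \right)} = f^{2} + 0 = f^{2}$)
$E{\left(M{\left(v{\left(-2,\frac{4}{-3} \right)},0 \right)} \right)} - 372 = \left(0 + 2 \left(-45\right)\right)^{2} - 372 = \left(0 - 90\right)^{2} - 372 = \left(-90\right)^{2} - 372 = 8100 - 372 = 7728$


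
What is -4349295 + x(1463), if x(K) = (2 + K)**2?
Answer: -2203070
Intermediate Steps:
-4349295 + x(1463) = -4349295 + (2 + 1463)**2 = -4349295 + 1465**2 = -4349295 + 2146225 = -2203070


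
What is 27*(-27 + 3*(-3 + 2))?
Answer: -810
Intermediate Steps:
27*(-27 + 3*(-3 + 2)) = 27*(-27 + 3*(-1)) = 27*(-27 - 3) = 27*(-30) = -810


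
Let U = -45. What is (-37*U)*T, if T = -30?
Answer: -49950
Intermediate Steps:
(-37*U)*T = -37*(-45)*(-30) = 1665*(-30) = -49950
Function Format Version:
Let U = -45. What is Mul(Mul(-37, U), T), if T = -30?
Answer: -49950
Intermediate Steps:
Mul(Mul(-37, U), T) = Mul(Mul(-37, -45), -30) = Mul(1665, -30) = -49950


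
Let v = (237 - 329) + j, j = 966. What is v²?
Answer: 763876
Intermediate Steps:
v = 874 (v = (237 - 329) + 966 = -92 + 966 = 874)
v² = 874² = 763876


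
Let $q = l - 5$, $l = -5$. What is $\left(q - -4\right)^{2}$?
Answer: $36$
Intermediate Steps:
$q = -10$ ($q = -5 - 5 = -10$)
$\left(q - -4\right)^{2} = \left(-10 - -4\right)^{2} = \left(-10 + 4\right)^{2} = \left(-6\right)^{2} = 36$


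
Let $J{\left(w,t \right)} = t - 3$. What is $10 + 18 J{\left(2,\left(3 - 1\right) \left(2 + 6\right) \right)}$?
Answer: $244$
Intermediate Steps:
$J{\left(w,t \right)} = -3 + t$
$10 + 18 J{\left(2,\left(3 - 1\right) \left(2 + 6\right) \right)} = 10 + 18 \left(-3 + \left(3 - 1\right) \left(2 + 6\right)\right) = 10 + 18 \left(-3 + 2 \cdot 8\right) = 10 + 18 \left(-3 + 16\right) = 10 + 18 \cdot 13 = 10 + 234 = 244$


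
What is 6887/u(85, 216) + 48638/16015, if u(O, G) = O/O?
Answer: 110343943/16015 ≈ 6890.0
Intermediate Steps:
u(O, G) = 1
6887/u(85, 216) + 48638/16015 = 6887/1 + 48638/16015 = 6887*1 + 48638*(1/16015) = 6887 + 48638/16015 = 110343943/16015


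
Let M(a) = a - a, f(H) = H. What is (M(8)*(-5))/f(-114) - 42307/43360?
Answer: -42307/43360 ≈ -0.97571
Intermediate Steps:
M(a) = 0
(M(8)*(-5))/f(-114) - 42307/43360 = (0*(-5))/(-114) - 42307/43360 = 0*(-1/114) - 42307*1/43360 = 0 - 42307/43360 = -42307/43360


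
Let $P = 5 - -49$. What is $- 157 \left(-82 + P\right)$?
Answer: $4396$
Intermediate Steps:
$P = 54$ ($P = 5 + 49 = 54$)
$- 157 \left(-82 + P\right) = - 157 \left(-82 + 54\right) = \left(-157\right) \left(-28\right) = 4396$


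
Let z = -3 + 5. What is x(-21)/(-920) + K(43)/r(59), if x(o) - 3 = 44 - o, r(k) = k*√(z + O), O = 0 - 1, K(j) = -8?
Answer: -2843/13570 ≈ -0.20951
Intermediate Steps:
z = 2
O = -1
r(k) = k (r(k) = k*√(2 - 1) = k*√1 = k*1 = k)
x(o) = 47 - o (x(o) = 3 + (44 - o) = 47 - o)
x(-21)/(-920) + K(43)/r(59) = (47 - 1*(-21))/(-920) - 8/59 = (47 + 21)*(-1/920) - 8*1/59 = 68*(-1/920) - 8/59 = -17/230 - 8/59 = -2843/13570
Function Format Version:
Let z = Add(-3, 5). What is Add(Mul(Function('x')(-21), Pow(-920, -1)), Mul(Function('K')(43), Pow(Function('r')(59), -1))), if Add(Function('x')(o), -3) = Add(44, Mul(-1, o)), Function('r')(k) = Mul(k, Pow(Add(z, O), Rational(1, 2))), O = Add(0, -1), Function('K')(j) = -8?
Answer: Rational(-2843, 13570) ≈ -0.20951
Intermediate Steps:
z = 2
O = -1
Function('r')(k) = k (Function('r')(k) = Mul(k, Pow(Add(2, -1), Rational(1, 2))) = Mul(k, Pow(1, Rational(1, 2))) = Mul(k, 1) = k)
Function('x')(o) = Add(47, Mul(-1, o)) (Function('x')(o) = Add(3, Add(44, Mul(-1, o))) = Add(47, Mul(-1, o)))
Add(Mul(Function('x')(-21), Pow(-920, -1)), Mul(Function('K')(43), Pow(Function('r')(59), -1))) = Add(Mul(Add(47, Mul(-1, -21)), Pow(-920, -1)), Mul(-8, Pow(59, -1))) = Add(Mul(Add(47, 21), Rational(-1, 920)), Mul(-8, Rational(1, 59))) = Add(Mul(68, Rational(-1, 920)), Rational(-8, 59)) = Add(Rational(-17, 230), Rational(-8, 59)) = Rational(-2843, 13570)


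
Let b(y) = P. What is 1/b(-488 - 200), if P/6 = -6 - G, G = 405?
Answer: -1/2466 ≈ -0.00040552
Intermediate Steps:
P = -2466 (P = 6*(-6 - 1*405) = 6*(-6 - 405) = 6*(-411) = -2466)
b(y) = -2466
1/b(-488 - 200) = 1/(-2466) = -1/2466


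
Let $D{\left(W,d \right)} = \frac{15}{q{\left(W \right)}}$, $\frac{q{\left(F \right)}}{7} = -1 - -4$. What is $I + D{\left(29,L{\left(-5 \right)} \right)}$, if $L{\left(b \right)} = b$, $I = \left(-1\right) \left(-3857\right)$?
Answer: $\frac{27004}{7} \approx 3857.7$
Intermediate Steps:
$q{\left(F \right)} = 21$ ($q{\left(F \right)} = 7 \left(-1 - -4\right) = 7 \left(-1 + 4\right) = 7 \cdot 3 = 21$)
$I = 3857$
$D{\left(W,d \right)} = \frac{5}{7}$ ($D{\left(W,d \right)} = \frac{15}{21} = 15 \cdot \frac{1}{21} = \frac{5}{7}$)
$I + D{\left(29,L{\left(-5 \right)} \right)} = 3857 + \frac{5}{7} = \frac{27004}{7}$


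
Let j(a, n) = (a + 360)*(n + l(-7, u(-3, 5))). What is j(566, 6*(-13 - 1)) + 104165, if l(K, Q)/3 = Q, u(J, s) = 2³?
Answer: 48605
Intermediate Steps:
u(J, s) = 8
l(K, Q) = 3*Q
j(a, n) = (24 + n)*(360 + a) (j(a, n) = (a + 360)*(n + 3*8) = (360 + a)*(n + 24) = (360 + a)*(24 + n) = (24 + n)*(360 + a))
j(566, 6*(-13 - 1)) + 104165 = (8640 + 24*566 + 360*(6*(-13 - 1)) + 566*(6*(-13 - 1))) + 104165 = (8640 + 13584 + 360*(6*(-14)) + 566*(6*(-14))) + 104165 = (8640 + 13584 + 360*(-84) + 566*(-84)) + 104165 = (8640 + 13584 - 30240 - 47544) + 104165 = -55560 + 104165 = 48605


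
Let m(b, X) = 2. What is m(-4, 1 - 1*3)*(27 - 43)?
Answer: -32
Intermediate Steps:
m(-4, 1 - 1*3)*(27 - 43) = 2*(27 - 43) = 2*(-16) = -32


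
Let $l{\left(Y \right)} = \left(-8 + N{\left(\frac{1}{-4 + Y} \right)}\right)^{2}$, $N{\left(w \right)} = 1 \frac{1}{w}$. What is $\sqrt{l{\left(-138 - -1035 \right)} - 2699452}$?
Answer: $i \sqrt{1916227} \approx 1384.3 i$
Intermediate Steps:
$N{\left(w \right)} = \frac{1}{w}$
$l{\left(Y \right)} = \left(-12 + Y\right)^{2}$ ($l{\left(Y \right)} = \left(-8 + \frac{1}{\frac{1}{-4 + Y}}\right)^{2} = \left(-8 + \left(-4 + Y\right)\right)^{2} = \left(-12 + Y\right)^{2}$)
$\sqrt{l{\left(-138 - -1035 \right)} - 2699452} = \sqrt{\left(12 - \left(-138 - -1035\right)\right)^{2} - 2699452} = \sqrt{\left(12 - \left(-138 + 1035\right)\right)^{2} - 2699452} = \sqrt{\left(12 - 897\right)^{2} - 2699452} = \sqrt{\left(-885\right)^{2} - 2699452} = \sqrt{783225 - 2699452} = \sqrt{-1916227} = i \sqrt{1916227}$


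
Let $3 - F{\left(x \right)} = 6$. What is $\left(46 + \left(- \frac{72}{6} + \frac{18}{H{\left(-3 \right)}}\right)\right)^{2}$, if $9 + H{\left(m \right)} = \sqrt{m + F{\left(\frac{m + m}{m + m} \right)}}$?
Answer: $\frac{8 \left(816 \sqrt{6} + 3167 i\right)}{6 \sqrt{6} + 25 i} \approx 1032.6 - 32.574 i$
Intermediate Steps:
$F{\left(x \right)} = -3$ ($F{\left(x \right)} = 3 - 6 = -3$)
$H{\left(m \right)} = -9 + \sqrt{-3 + m}$ ($H{\left(m \right)} = -9 + \sqrt{m - 3} = -9 + \sqrt{-3 + m}$)
$\left(46 + \left(- \frac{72}{6} + \frac{18}{H{\left(-3 \right)}}\right)\right)^{2} = \left(46 + \left(- \frac{72}{6} + \frac{18}{-9 + \sqrt{-3 - 3}}\right)\right)^{2} = \left(46 + \left(\left(-72\right) \frac{1}{6} + \frac{18}{-9 + \sqrt{-6}}\right)\right)^{2} = \left(46 - \left(12 - \frac{18}{-9 + i \sqrt{6}}\right)\right)^{2} = \left(34 + \frac{18}{-9 + i \sqrt{6}}\right)^{2}$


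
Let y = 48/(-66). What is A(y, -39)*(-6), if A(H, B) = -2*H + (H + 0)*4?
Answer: 96/11 ≈ 8.7273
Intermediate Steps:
y = -8/11 (y = 48*(-1/66) = -8/11 ≈ -0.72727)
A(H, B) = 2*H (A(H, B) = -2*H + H*4 = -2*H + 4*H = 2*H)
A(y, -39)*(-6) = (2*(-8/11))*(-6) = -16/11*(-6) = 96/11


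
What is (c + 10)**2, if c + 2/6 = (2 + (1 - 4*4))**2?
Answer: 287296/9 ≈ 31922.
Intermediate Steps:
c = 506/3 (c = -1/3 + (2 + (1 - 4*4))**2 = -1/3 + (2 + (1 - 1*16))**2 = -1/3 + (2 + (1 - 16))**2 = -1/3 + (2 - 15)**2 = -1/3 + (-13)**2 = -1/3 + 169 = 506/3 ≈ 168.67)
(c + 10)**2 = (506/3 + 10)**2 = (536/3)**2 = 287296/9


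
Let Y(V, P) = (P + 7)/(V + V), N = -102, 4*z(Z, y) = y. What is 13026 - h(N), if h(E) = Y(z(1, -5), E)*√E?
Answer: 13026 - 38*I*√102 ≈ 13026.0 - 383.78*I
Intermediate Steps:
z(Z, y) = y/4
Y(V, P) = (7 + P)/(2*V) (Y(V, P) = (7 + P)/((2*V)) = (7 + P)*(1/(2*V)) = (7 + P)/(2*V))
h(E) = √E*(-14/5 - 2*E/5) (h(E) = ((7 + E)/(2*(((¼)*(-5)))))*√E = ((7 + E)/(2*(-5/4)))*√E = ((½)*(-⅘)*(7 + E))*√E = (-14/5 - 2*E/5)*√E = √E*(-14/5 - 2*E/5))
13026 - h(N) = 13026 - 2*√(-102)*(-7 - 1*(-102))/5 = 13026 - 2*I*√102*(-7 + 102)/5 = 13026 - 2*I*√102*95/5 = 13026 - 38*I*√102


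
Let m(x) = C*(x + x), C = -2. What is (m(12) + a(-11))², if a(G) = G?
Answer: 3481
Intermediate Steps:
m(x) = -4*x (m(x) = -2*(x + x) = -4*x)
(m(12) + a(-11))² = (-4*12 - 11)² = (-48 - 11)² = (-59)² = 3481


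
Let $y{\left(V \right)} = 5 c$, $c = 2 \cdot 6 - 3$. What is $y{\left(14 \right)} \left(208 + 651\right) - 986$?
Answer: $37669$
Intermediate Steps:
$c = 9$ ($c = 12 - 3 = 9$)
$y{\left(V \right)} = 45$ ($y{\left(V \right)} = 5 \cdot 9 = 45$)
$y{\left(14 \right)} \left(208 + 651\right) - 986 = 45 \left(208 + 651\right) - 986 = 45 \cdot 859 - 986 = 38655 - 986 = 37669$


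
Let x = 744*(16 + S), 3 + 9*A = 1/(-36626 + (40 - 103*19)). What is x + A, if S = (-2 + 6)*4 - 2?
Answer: 7742402210/346887 ≈ 22320.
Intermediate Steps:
S = 14 (S = 4*4 - 2 = 16 - 2 = 14)
A = -115630/346887 (A = -1/3 + 1/(9*(-36626 + (40 - 103*19))) = -1/3 + 1/(9*(-36626 + (40 - 1957))) = -1/3 + 1/(9*(-36626 - 1917)) = -1/3 + (1/9)/(-38543) = -1/3 + (1/9)*(-1/38543) = -1/3 - 1/346887 = -115630/346887 ≈ -0.33334)
x = 22320 (x = 744*(16 + 14) = 744*30 = 22320)
x + A = 22320 - 115630/346887 = 7742402210/346887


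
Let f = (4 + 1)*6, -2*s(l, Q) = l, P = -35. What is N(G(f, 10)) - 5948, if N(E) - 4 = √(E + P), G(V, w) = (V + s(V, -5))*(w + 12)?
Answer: -5944 + √295 ≈ -5926.8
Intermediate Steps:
s(l, Q) = -l/2
f = 30 (f = 5*6 = 30)
G(V, w) = V*(12 + w)/2 (G(V, w) = (V - V/2)*(w + 12) = (V/2)*(12 + w) = V*(12 + w)/2)
N(E) = 4 + √(-35 + E) (N(E) = 4 + √(E - 35) = 4 + √(-35 + E))
N(G(f, 10)) - 5948 = (4 + √(-35 + (½)*30*(12 + 10))) - 5948 = (4 + √(-35 + (½)*30*22)) - 5948 = (4 + √(-35 + 330)) - 5948 = (4 + √295) - 5948 = -5944 + √295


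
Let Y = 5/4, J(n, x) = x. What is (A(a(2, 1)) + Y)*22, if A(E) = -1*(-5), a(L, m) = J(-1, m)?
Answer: 275/2 ≈ 137.50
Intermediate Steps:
a(L, m) = m
Y = 5/4 (Y = 5*(¼) = 5/4 ≈ 1.2500)
A(E) = 5
(A(a(2, 1)) + Y)*22 = (5 + 5/4)*22 = (25/4)*22 = 275/2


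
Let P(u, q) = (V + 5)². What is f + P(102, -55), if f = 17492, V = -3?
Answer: 17496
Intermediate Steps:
P(u, q) = 4 (P(u, q) = (-3 + 5)² = 2² = 4)
f + P(102, -55) = 17492 + 4 = 17496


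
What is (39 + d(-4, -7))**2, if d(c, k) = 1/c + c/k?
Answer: 1212201/784 ≈ 1546.2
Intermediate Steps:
d(c, k) = 1/c + c/k
(39 + d(-4, -7))**2 = (39 + (1/(-4) - 4/(-7)))**2 = (39 + (-1/4 - 4*(-1/7)))**2 = (39 + (-1/4 + 4/7))**2 = (39 + 9/28)**2 = (1101/28)**2 = 1212201/784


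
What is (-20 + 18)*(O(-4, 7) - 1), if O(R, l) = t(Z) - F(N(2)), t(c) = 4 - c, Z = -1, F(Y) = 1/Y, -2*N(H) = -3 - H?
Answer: -36/5 ≈ -7.2000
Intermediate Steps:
N(H) = 3/2 + H/2 (N(H) = -(-3 - H)/2 = 3/2 + H/2)
O(R, l) = 23/5 (O(R, l) = (4 - 1*(-1)) - 1/(3/2 + (½)*2) = (4 + 1) - 1/(3/2 + 1) = 5 - 1/5/2 = 5 - 1*⅖ = 5 - ⅖ = 23/5)
(-20 + 18)*(O(-4, 7) - 1) = (-20 + 18)*(23/5 - 1) = -2*18/5 = -36/5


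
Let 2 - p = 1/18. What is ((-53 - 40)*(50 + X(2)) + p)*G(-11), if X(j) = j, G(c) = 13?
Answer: -1131169/18 ≈ -62843.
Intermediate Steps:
p = 35/18 (p = 2 - 1/18 = 35/18 ≈ 1.9444)
((-53 - 40)*(50 + X(2)) + p)*G(-11) = ((-53 - 40)*(50 + 2) + 35/18)*13 = (-93*52 + 35/18)*13 = (-4836 + 35/18)*13 = -87013/18*13 = -1131169/18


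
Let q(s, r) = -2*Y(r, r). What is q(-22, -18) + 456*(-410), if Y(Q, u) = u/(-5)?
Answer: -934836/5 ≈ -1.8697e+5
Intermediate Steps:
Y(Q, u) = -u/5 (Y(Q, u) = u*(-⅕) = -u/5)
q(s, r) = 2*r/5 (q(s, r) = -(-2)*r/5 = 2*r/5)
q(-22, -18) + 456*(-410) = (⅖)*(-18) + 456*(-410) = -36/5 - 186960 = -934836/5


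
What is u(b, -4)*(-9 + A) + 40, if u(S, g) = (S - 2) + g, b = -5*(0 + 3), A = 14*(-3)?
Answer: 1111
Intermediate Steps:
A = -42
b = -15 (b = -5*3 = -15)
u(S, g) = -2 + S + g (u(S, g) = (-2 + S) + g = -2 + S + g)
u(b, -4)*(-9 + A) + 40 = (-2 - 15 - 4)*(-9 - 42) + 40 = -21*(-51) + 40 = 1071 + 40 = 1111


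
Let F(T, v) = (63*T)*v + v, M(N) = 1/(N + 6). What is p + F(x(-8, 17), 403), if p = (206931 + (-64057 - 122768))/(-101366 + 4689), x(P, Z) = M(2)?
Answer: 2766058153/773416 ≈ 3576.4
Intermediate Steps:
M(N) = 1/(6 + N)
x(P, Z) = 1/8 (x(P, Z) = 1/(6 + 2) = 1/8)
F(T, v) = v + 63*T*v (F(T, v) = 63*T*v + v = v + 63*T*v)
p = -20106/96677 (p = (206931 - 186825)/(-96677) = 20106*(-1/96677) = -20106/96677 ≈ -0.20797)
p + F(x(-8, 17), 403) = -20106/96677 + 403*(1 + 63*(1/8)) = -20106/96677 + 403*(1 + 63/8) = -20106/96677 + 403*(71/8) = -20106/96677 + 28613/8 = 2766058153/773416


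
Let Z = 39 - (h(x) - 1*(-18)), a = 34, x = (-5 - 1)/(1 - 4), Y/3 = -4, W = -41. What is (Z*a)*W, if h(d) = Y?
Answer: -46002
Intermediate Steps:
Y = -12 (Y = 3*(-4) = -12)
x = 2 (x = -6/(-3) = -6*(-⅓) = 2)
h(d) = -12
Z = 33 (Z = 39 - (-12 - 1*(-18)) = 39 - (-12 + 18) = 39 - 1*6 = 39 - 6 = 33)
(Z*a)*W = (33*34)*(-41) = 1122*(-41) = -46002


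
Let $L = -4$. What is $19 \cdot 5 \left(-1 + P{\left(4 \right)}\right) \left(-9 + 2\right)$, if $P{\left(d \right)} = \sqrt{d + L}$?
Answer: $665$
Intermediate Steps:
$P{\left(d \right)} = \sqrt{-4 + d}$ ($P{\left(d \right)} = \sqrt{d - 4} = \sqrt{-4 + d}$)
$19 \cdot 5 \left(-1 + P{\left(4 \right)}\right) \left(-9 + 2\right) = 19 \cdot 5 \left(-1 + \sqrt{-4 + 4}\right) \left(-9 + 2\right) = 95 \left(-1 + \sqrt{0}\right) \left(-7\right) = 95 \left(-1 + 0\right) \left(-7\right) = 95 \left(\left(-1\right) \left(-7\right)\right) = 95 \cdot 7 = 665$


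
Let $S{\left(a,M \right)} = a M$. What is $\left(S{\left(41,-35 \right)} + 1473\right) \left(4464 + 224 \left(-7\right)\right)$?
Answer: $110048$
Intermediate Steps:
$S{\left(a,M \right)} = M a$
$\left(S{\left(41,-35 \right)} + 1473\right) \left(4464 + 224 \left(-7\right)\right) = \left(\left(-35\right) 41 + 1473\right) \left(4464 + 224 \left(-7\right)\right) = \left(-1435 + 1473\right) \left(4464 - 1568\right) = 38 \cdot 2896 = 110048$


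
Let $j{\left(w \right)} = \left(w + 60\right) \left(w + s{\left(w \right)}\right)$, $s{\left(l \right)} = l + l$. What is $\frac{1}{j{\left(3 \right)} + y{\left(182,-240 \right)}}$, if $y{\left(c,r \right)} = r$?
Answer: $\frac{1}{327} \approx 0.0030581$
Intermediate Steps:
$s{\left(l \right)} = 2 l$
$j{\left(w \right)} = 3 w \left(60 + w\right)$ ($j{\left(w \right)} = \left(w + 60\right) \left(w + 2 w\right) = \left(60 + w\right) 3 w = 3 w \left(60 + w\right)$)
$\frac{1}{j{\left(3 \right)} + y{\left(182,-240 \right)}} = \frac{1}{3 \cdot 3 \left(60 + 3\right) - 240} = \frac{1}{3 \cdot 3 \cdot 63 - 240} = \frac{1}{567 - 240} = \frac{1}{327}$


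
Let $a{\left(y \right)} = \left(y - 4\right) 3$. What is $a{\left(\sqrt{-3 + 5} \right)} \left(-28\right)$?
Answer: $336 - 84 \sqrt{2} \approx 217.21$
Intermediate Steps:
$a{\left(y \right)} = -12 + 3 y$ ($a{\left(y \right)} = \left(-4 + y\right) 3 = -12 + 3 y$)
$a{\left(\sqrt{-3 + 5} \right)} \left(-28\right) = \left(-12 + 3 \sqrt{-3 + 5}\right) \left(-28\right) = \left(-12 + 3 \sqrt{2}\right) \left(-28\right) = 336 - 84 \sqrt{2}$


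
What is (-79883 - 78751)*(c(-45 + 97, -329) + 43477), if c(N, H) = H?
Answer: -6844739832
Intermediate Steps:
(-79883 - 78751)*(c(-45 + 97, -329) + 43477) = (-79883 - 78751)*(-329 + 43477) = -158634*43148 = -6844739832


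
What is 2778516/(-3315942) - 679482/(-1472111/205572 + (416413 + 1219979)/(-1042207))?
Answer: 26817954381889037810670/344607571124563019 ≈ 77822.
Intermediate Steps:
2778516/(-3315942) - 679482/(-1472111/205572 + (416413 + 1219979)/(-1042207)) = 2778516*(-1/3315942) - 679482/(-1472111*1/205572 + 1636392*(-1/1042207)) = -154362/184219 - 679482/(-1472111/205572 - 1636392/1042207) = -154362/184219 - 679482/(-1870640765201/214248577404) = -154362/184219 - 679482*(-214248577404/1870640765201) = -154362/184219 + 145578051871624728/1870640765201 = 26817954381889037810670/344607571124563019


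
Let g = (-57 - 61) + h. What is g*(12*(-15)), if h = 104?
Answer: 2520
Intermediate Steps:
g = -14 (g = (-57 - 61) + 104 = -118 + 104 = -14)
g*(12*(-15)) = -168*(-15) = -14*(-180) = 2520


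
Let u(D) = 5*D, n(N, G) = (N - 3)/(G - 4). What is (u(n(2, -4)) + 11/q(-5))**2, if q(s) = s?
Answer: 3969/1600 ≈ 2.4806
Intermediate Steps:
n(N, G) = (-3 + N)/(-4 + G)
(u(n(2, -4)) + 11/q(-5))**2 = (5*((-3 + 2)/(-4 - 4)) + 11/(-5))**2 = (5*(-1/(-8)) + 11*(-1/5))**2 = (5*(-1/8*(-1)) - 11/5)**2 = (5*(1/8) - 11/5)**2 = (5/8 - 11/5)**2 = (-63/40)**2 = 3969/1600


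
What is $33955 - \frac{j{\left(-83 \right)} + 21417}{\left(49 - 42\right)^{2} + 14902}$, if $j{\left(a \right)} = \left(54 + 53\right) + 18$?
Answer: $\frac{507639663}{14951} \approx 33954.0$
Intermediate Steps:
$j{\left(a \right)} = 125$ ($j{\left(a \right)} = 107 + 18 = 125$)
$33955 - \frac{j{\left(-83 \right)} + 21417}{\left(49 - 42\right)^{2} + 14902} = 33955 - \frac{125 + 21417}{\left(49 - 42\right)^{2} + 14902} = 33955 - \frac{21542}{7^{2} + 14902} = 33955 - \frac{21542}{49 + 14902} = 33955 - \frac{21542}{14951} = \frac{507639663}{14951}$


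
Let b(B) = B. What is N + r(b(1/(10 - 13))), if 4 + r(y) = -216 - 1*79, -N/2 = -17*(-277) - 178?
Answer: -9361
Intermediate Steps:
N = -9062 (N = -2*(-17*(-277) - 178) = -2*(4709 - 178) = -2*4531 = -9062)
r(y) = -299 (r(y) = -4 + (-216 - 1*79) = -4 + (-216 - 79) = -4 - 295 = -299)
N + r(b(1/(10 - 13))) = -9062 - 299 = -9361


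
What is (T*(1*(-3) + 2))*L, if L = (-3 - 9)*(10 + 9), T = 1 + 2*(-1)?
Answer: -228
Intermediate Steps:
T = -1 (T = 1 - 2 = -1)
L = -228 (L = -12*19 = -228)
(T*(1*(-3) + 2))*L = -(1*(-3) + 2)*(-228) = -(-3 + 2)*(-228) = -1*(-1)*(-228) = 1*(-228) = -228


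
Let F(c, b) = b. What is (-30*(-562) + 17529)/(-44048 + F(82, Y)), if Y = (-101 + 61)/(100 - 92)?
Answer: -34389/44053 ≈ -0.78063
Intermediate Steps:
Y = -5 (Y = -40/8 = -40*1/8 = -5)
(-30*(-562) + 17529)/(-44048 + F(82, Y)) = (-30*(-562) + 17529)/(-44048 - 5) = (16860 + 17529)/(-44053) = 34389*(-1/44053) = -34389/44053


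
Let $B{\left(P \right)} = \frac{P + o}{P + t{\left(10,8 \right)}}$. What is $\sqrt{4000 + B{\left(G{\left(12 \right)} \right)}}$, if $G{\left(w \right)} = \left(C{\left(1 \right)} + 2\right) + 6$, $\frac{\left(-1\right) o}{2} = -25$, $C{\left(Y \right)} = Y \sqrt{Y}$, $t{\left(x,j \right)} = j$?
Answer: $\frac{\sqrt{1157003}}{17} \approx 63.273$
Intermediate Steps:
$C{\left(Y \right)} = Y^{\frac{3}{2}}$
$o = 50$ ($o = \left(-2\right) \left(-25\right) = 50$)
$G{\left(w \right)} = 9$ ($G{\left(w \right)} = \left(1^{\frac{3}{2}} + 2\right) + 6 = \left(1 + 2\right) + 6 = 3 + 6 = 9$)
$B{\left(P \right)} = \frac{50 + P}{8 + P}$ ($B{\left(P \right)} = \frac{P + 50}{P + 8} = \frac{50 + P}{8 + P}$)
$\sqrt{4000 + B{\left(G{\left(12 \right)} \right)}} = \sqrt{4000 + \frac{50 + 9}{8 + 9}} = \sqrt{4000 + \frac{1}{17} \cdot 59} = \sqrt{4000 + \frac{59}{17}} = \sqrt{\frac{68059}{17}} = \frac{\sqrt{1157003}}{17}$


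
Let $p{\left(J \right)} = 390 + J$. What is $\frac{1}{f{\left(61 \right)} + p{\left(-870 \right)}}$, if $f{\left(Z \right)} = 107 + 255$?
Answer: $- \frac{1}{118} \approx -0.0084746$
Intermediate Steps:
$f{\left(Z \right)} = 362$
$\frac{1}{f{\left(61 \right)} + p{\left(-870 \right)}} = \frac{1}{362 + \left(390 - 870\right)} = \frac{1}{362 - 480} = \frac{1}{-118} = - \frac{1}{118}$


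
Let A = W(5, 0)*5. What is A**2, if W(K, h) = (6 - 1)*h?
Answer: 0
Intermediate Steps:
W(K, h) = 5*h
A = 0 (A = (5*0)*5 = 0*5 = 0)
A**2 = 0**2 = 0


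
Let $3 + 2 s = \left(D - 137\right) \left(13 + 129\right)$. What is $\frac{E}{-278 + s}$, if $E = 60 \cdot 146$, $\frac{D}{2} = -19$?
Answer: $- \frac{17520}{25409} \approx -0.68952$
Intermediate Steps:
$D = -38$ ($D = 2 \left(-19\right) = -38$)
$E = 8760$
$s = - \frac{24853}{2}$ ($s = - \frac{3}{2} + \frac{\left(-38 - 137\right) \left(13 + 129\right)}{2} = - \frac{3}{2} + \frac{\left(-175\right) 142}{2} = - \frac{3}{2} + \frac{1}{2} \left(-24850\right) = - \frac{3}{2} - 12425 = - \frac{24853}{2} \approx -12427.0$)
$\frac{E}{-278 + s} = \frac{1}{-278 - \frac{24853}{2}} \cdot 8760 = \frac{1}{- \frac{25409}{2}} \cdot 8760 = \left(- \frac{2}{25409}\right) 8760 = - \frac{17520}{25409}$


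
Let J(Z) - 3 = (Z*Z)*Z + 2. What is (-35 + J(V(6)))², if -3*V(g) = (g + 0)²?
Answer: 3090564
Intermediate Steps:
V(g) = -g²/3 (V(g) = -(g + 0)²/3 = -g²/3)
J(Z) = 5 + Z³ (J(Z) = 3 + ((Z*Z)*Z + 2) = 3 + (Z²*Z + 2) = 3 + (Z³ + 2) = 3 + (2 + Z³) = 5 + Z³)
(-35 + J(V(6)))² = (-35 + (5 + (-⅓*6²)³))² = (-35 + (5 + (-⅓*36)³))² = (-35 + (5 + (-12)³))² = (-35 + (5 - 1728))² = (-35 - 1723)² = (-1758)² = 3090564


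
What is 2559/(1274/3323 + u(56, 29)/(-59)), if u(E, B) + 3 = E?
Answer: -167236621/33651 ≈ -4969.7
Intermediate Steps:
u(E, B) = -3 + E
2559/(1274/3323 + u(56, 29)/(-59)) = 2559/(1274/3323 + (-3 + 56)/(-59)) = 2559/(1274*(1/3323) + 53*(-1/59)) = 2559/(1274/3323 - 53/59) = 2559/(-100953/196057) = 2559*(-196057/100953) = -167236621/33651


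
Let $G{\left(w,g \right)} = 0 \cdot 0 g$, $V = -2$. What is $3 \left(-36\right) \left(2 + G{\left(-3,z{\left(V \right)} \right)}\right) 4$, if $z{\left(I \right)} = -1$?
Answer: $-864$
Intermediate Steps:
$G{\left(w,g \right)} = 0$ ($G{\left(w,g \right)} = 0 g = 0$)
$3 \left(-36\right) \left(2 + G{\left(-3,z{\left(V \right)} \right)}\right) 4 = 3 \left(-36\right) \left(2 + 0\right) 4 = - 108 \cdot 2 \cdot 4 = \left(-108\right) 8 = -864$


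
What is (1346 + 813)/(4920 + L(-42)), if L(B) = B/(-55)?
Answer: 118745/270642 ≈ 0.43875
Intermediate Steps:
L(B) = -B/55 (L(B) = B*(-1/55) = -B/55)
(1346 + 813)/(4920 + L(-42)) = (1346 + 813)/(4920 - 1/55*(-42)) = 2159/(4920 + 42/55) = 2159/(270642/55) = 2159*(55/270642) = 118745/270642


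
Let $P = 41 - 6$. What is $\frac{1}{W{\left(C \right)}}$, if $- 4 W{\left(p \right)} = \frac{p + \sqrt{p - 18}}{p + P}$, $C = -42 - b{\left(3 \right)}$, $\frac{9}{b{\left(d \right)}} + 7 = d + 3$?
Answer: $\frac{22}{95} + \frac{2 i \sqrt{51}}{285} \approx 0.23158 + 0.050115 i$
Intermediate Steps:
$b{\left(d \right)} = \frac{9}{-4 + d}$ ($b{\left(d \right)} = \frac{9}{-7 + \left(d + 3\right)} = \frac{9}{-7 + \left(3 + d\right)} = \frac{9}{-4 + d}$)
$P = 35$
$C = -33$ ($C = -42 - \frac{9}{-4 + 3} = -42 - \frac{9}{-1} = -42 - 9 \left(-1\right) = -42 - -9 = -42 + 9 = -33$)
$W{\left(p \right)} = - \frac{p + \sqrt{-18 + p}}{4 \left(35 + p\right)}$ ($W{\left(p \right)} = - \frac{\left(p + \sqrt{p - 18}\right) \frac{1}{p + 35}}{4} = - \frac{\left(p + \sqrt{-18 + p}\right) \frac{1}{35 + p}}{4} = - \frac{\frac{1}{35 + p} \left(p + \sqrt{-18 + p}\right)}{4} = - \frac{p + \sqrt{-18 + p}}{4 \left(35 + p\right)}$)
$\frac{1}{W{\left(C \right)}} = \frac{1}{\frac{1}{4} \frac{1}{35 - 33} \left(\left(-1\right) \left(-33\right) - \sqrt{-18 - 33}\right)} = \frac{1}{\frac{1}{4} \cdot \frac{1}{2} \left(33 - \sqrt{-51}\right)} = \frac{1}{\frac{1}{4} \cdot \frac{1}{2} \left(33 - i \sqrt{51}\right)} = \frac{1}{\frac{33}{8} - \frac{i \sqrt{51}}{8}}$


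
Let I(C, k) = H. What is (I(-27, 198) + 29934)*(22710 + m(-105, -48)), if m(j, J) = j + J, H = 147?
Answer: 678537117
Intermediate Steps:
I(C, k) = 147
m(j, J) = J + j
(I(-27, 198) + 29934)*(22710 + m(-105, -48)) = (147 + 29934)*(22710 + (-48 - 105)) = 30081*(22710 - 153) = 30081*22557 = 678537117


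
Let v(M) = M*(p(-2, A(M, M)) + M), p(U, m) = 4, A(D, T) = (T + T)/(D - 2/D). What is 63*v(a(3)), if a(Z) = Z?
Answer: 1323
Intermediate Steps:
A(D, T) = 2*T/(D - 2/D) (A(D, T) = (2*T)/(D - 2/D) = 2*T/(D - 2/D))
v(M) = M*(4 + M)
63*v(a(3)) = 63*(3*(4 + 3)) = 63*(3*7) = 63*21 = 1323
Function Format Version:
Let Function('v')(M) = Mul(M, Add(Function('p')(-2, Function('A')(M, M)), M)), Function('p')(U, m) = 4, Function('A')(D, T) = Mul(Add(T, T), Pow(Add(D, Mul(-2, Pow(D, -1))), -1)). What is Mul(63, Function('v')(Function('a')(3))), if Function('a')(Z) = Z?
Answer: 1323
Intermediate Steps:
Function('A')(D, T) = Mul(2, T, Pow(Add(D, Mul(-2, Pow(D, -1))), -1)) (Function('A')(D, T) = Mul(Mul(2, T), Pow(Add(D, Mul(-2, Pow(D, -1))), -1)) = Mul(2, T, Pow(Add(D, Mul(-2, Pow(D, -1))), -1)))
Function('v')(M) = Mul(M, Add(4, M))
Mul(63, Function('v')(Function('a')(3))) = Mul(63, Mul(3, Add(4, 3))) = Mul(63, Mul(3, 7)) = Mul(63, 21) = 1323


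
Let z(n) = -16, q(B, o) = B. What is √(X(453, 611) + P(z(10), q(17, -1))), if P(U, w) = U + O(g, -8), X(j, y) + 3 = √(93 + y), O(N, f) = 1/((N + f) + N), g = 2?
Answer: √(-77 + 32*√11)/2 ≈ 2.6987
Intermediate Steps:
O(N, f) = 1/(f + 2*N)
X(j, y) = -3 + √(93 + y)
P(U, w) = -¼ + U (P(U, w) = U + 1/(-8 + 2*2) = U + 1/(-8 + 4) = U + 1/(-4) = U - ¼ = -¼ + U)
√(X(453, 611) + P(z(10), q(17, -1))) = √((-3 + √(93 + 611)) + (-¼ - 16)) = √((-3 + √704) - 65/4) = √((-3 + 8*√11) - 65/4) = √(-77/4 + 8*√11)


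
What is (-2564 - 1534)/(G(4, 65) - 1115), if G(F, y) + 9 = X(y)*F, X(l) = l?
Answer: 683/144 ≈ 4.7431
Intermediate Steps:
G(F, y) = -9 + F*y (G(F, y) = -9 + y*F = -9 + F*y)
(-2564 - 1534)/(G(4, 65) - 1115) = (-2564 - 1534)/((-9 + 4*65) - 1115) = -4098/((-9 + 260) - 1115) = -4098/(251 - 1115) = -4098/(-864) = -4098*(-1/864) = 683/144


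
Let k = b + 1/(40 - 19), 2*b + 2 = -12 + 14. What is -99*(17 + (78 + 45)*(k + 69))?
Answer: -5897331/7 ≈ -8.4248e+5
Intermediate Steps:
b = 0 (b = -1 + (-12 + 14)/2 = -1 + (½)*2 = -1 + 1 = 0)
k = 1/21 (k = 0 + 1/(40 - 19) = 0 + 1/21 = 1/21 ≈ 0.047619)
-99*(17 + (78 + 45)*(k + 69)) = -99*(17 + (78 + 45)*(1/21 + 69)) = -99*(17 + 123*(1450/21)) = -99*(17 + 59450/7) = -99*59569/7 = -5897331/7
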